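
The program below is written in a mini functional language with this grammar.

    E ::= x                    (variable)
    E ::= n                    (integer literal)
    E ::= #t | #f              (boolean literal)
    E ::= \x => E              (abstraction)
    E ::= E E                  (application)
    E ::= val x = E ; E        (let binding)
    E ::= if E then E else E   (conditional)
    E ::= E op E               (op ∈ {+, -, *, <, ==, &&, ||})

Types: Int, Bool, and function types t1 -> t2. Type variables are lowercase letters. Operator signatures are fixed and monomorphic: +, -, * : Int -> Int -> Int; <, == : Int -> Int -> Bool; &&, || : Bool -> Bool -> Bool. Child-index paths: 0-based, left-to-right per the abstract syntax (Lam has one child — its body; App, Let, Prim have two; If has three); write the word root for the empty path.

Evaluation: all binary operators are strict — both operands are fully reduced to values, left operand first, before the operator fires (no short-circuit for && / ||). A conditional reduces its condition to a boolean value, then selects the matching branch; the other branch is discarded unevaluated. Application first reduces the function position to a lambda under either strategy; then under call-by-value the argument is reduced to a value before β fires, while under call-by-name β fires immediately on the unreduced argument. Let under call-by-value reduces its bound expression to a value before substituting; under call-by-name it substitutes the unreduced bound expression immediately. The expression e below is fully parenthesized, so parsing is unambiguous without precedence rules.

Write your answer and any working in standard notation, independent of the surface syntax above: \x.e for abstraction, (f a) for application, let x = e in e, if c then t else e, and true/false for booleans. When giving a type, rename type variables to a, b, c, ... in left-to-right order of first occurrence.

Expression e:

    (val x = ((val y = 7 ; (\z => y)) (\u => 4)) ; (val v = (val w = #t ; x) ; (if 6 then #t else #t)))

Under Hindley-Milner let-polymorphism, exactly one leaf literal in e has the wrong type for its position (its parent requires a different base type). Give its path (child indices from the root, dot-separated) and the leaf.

Answer: 1.1.0 : 6

Working:
let y : Int
y : Int
\z._ : a -> Int
\u._ : b -> Int
  unify a -> Int ~ (b -> Int) -> c
  unify a ~ b -> Int
  unify Int ~ c
_ _ : Int
let x : Int
let w : Bool
x : Int
let v : Int
  unify Int ~ Bool
  FAIL: mismatch Int ~ Bool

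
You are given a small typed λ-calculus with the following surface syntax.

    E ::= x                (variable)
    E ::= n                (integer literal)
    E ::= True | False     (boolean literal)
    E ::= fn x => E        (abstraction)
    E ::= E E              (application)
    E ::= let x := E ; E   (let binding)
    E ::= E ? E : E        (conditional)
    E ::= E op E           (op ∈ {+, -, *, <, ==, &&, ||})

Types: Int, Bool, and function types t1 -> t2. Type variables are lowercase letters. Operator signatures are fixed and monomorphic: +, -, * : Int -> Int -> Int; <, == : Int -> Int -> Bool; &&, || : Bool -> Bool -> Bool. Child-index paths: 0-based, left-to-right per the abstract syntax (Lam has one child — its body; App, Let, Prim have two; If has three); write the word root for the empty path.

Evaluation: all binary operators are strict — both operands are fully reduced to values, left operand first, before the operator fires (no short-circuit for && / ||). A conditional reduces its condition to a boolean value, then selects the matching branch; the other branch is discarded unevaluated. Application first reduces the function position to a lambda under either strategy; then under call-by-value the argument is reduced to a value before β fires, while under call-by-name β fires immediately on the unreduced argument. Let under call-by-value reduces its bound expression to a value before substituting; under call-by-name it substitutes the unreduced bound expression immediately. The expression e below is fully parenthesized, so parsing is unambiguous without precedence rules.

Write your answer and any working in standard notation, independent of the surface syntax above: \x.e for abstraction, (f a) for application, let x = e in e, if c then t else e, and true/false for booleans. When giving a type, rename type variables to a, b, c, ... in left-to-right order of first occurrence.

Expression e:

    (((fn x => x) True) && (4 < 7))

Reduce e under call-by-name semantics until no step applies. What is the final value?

Working:
step 0: (((\x.x) true) && (4 < 7))
step 1: [beta@0] (true && (4 < 7))
step 2: [delta@1] (true && true)
step 3: [delta@root] true

Answer: true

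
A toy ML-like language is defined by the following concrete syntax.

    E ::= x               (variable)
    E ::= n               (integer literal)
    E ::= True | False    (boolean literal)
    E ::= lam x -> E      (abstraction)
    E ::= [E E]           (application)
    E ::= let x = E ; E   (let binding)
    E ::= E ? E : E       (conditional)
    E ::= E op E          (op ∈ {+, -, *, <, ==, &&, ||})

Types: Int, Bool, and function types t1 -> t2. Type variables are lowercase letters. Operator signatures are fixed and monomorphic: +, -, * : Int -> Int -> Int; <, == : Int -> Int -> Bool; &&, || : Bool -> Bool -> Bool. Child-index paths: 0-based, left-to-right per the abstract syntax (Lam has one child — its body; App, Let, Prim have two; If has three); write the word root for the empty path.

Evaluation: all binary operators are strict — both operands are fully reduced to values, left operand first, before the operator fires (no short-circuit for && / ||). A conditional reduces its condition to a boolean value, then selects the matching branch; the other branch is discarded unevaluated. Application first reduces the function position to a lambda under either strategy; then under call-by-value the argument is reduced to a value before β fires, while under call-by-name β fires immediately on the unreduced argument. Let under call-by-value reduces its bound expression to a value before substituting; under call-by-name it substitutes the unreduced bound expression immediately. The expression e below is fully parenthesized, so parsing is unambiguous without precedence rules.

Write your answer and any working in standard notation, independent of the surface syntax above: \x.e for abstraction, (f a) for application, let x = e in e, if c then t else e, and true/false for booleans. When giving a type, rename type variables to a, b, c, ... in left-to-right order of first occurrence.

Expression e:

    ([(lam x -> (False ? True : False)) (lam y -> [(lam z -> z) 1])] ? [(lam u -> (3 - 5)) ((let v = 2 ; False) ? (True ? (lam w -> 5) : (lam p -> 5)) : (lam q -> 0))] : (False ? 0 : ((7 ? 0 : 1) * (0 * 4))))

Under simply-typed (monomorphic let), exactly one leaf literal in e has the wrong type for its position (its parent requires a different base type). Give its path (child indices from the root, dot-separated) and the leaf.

Answer: 2.2.0.0 : 7

Derivation:
  unify Bool ~ Bool
  unify Bool ~ Bool
\x._ : a -> Bool
z : c
\z._ : c -> c
  unify c -> c ~ Int -> d
  unify c ~ Int
  unify Int ~ d
_ _ : Int
\y._ : b -> Int
  unify a -> Bool ~ (b -> Int) -> e
  unify a ~ b -> Int
  unify Bool ~ e
_ _ : Bool
  unify Bool ~ Bool
  unify Int ~ Int
  unify Int ~ Int
\u._ : f -> Int
let v : Int
  unify Bool ~ Bool
  unify Bool ~ Bool
\w._ : g -> Int
\p._ : h -> Int
  unify g -> Int ~ h -> Int
  unify g ~ h
  unify Int ~ Int
\q._ : i -> Int
  unify h -> Int ~ i -> Int
  unify h ~ i
  unify Int ~ Int
  unify f -> Int ~ (i -> Int) -> j
  unify f ~ i -> Int
  unify Int ~ j
_ _ : Int
  unify Bool ~ Bool
  unify Int ~ Bool
  FAIL: mismatch Int ~ Bool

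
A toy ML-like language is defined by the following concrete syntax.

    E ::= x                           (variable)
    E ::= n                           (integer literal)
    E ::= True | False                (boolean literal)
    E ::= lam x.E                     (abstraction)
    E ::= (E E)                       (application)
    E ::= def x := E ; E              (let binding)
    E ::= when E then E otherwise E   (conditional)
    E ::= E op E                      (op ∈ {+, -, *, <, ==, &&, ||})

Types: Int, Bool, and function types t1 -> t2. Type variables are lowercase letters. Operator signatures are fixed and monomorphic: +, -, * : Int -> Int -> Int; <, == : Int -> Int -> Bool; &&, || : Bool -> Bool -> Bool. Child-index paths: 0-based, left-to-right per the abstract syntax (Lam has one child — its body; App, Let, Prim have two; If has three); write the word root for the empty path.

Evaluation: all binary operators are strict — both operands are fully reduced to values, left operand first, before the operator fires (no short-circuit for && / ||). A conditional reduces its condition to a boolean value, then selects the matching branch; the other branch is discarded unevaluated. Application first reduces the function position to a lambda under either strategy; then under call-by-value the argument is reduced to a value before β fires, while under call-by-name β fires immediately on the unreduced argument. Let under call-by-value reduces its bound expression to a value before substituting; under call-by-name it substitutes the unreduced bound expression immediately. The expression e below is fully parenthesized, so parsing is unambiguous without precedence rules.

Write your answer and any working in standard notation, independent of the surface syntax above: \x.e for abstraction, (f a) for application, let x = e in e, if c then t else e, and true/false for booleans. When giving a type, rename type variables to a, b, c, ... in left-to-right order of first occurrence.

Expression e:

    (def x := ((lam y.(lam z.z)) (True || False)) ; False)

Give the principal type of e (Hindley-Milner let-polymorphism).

Answer: Bool

Working:
z : b
\z._ : b -> b
\y._ : a -> b -> b
  unify Bool ~ Bool
  unify Bool ~ Bool
  unify a -> b -> b ~ Bool -> c
  unify a ~ Bool
  unify b -> b ~ c
_ _ : b -> b
let x : forall. b -> b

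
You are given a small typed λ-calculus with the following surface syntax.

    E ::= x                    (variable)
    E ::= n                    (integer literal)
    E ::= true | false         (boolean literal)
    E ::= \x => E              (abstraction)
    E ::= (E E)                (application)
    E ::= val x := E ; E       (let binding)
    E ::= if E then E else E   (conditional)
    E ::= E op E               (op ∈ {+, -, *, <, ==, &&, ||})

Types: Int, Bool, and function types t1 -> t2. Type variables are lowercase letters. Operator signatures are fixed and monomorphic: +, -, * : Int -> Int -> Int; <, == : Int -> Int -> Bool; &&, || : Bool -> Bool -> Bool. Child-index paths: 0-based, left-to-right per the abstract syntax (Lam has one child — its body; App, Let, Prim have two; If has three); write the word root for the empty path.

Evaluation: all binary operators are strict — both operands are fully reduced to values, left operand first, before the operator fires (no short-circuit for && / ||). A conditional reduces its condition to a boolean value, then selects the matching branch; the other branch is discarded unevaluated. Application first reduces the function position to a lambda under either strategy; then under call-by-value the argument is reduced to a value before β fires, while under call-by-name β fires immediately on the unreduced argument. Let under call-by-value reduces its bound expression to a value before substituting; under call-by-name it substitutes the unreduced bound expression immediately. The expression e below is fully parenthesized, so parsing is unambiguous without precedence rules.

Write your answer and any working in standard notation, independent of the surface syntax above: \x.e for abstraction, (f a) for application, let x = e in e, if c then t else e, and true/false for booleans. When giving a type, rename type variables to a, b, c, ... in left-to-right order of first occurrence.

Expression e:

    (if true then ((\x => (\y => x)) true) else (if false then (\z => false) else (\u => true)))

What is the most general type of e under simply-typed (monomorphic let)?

Answer: a -> Bool

Derivation:
  unify Bool ~ Bool
x : a
\y._ : b -> a
\x._ : a -> b -> a
  unify a -> b -> a ~ Bool -> c
  unify a ~ Bool
  unify b -> Bool ~ c
_ _ : b -> Bool
  unify Bool ~ Bool
\z._ : d -> Bool
\u._ : e -> Bool
  unify d -> Bool ~ e -> Bool
  unify d ~ e
  unify Bool ~ Bool
  unify b -> Bool ~ e -> Bool
  unify b ~ e
  unify Bool ~ Bool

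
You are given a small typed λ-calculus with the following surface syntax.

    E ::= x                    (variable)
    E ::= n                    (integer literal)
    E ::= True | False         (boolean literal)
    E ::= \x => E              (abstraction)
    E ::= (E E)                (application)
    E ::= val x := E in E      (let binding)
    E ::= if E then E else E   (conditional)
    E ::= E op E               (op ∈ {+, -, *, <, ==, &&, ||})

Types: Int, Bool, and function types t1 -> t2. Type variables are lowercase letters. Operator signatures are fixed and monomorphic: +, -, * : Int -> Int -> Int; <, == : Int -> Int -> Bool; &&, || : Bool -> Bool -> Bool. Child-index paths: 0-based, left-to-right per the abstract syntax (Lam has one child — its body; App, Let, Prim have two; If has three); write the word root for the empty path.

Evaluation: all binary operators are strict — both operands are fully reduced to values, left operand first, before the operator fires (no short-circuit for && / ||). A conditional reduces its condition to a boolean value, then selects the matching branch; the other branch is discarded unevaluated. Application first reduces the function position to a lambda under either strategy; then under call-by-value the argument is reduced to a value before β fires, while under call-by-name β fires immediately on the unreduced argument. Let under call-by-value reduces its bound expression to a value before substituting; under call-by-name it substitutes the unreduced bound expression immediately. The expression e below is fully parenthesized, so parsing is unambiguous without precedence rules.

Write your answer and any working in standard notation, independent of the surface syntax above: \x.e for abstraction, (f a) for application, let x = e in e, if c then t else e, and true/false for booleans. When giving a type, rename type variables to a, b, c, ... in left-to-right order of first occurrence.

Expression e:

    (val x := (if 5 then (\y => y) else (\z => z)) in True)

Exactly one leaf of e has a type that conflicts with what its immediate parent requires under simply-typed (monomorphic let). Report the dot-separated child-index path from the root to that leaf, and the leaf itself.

Working:
  unify Int ~ Bool
  FAIL: mismatch Int ~ Bool

Answer: 0.0 : 5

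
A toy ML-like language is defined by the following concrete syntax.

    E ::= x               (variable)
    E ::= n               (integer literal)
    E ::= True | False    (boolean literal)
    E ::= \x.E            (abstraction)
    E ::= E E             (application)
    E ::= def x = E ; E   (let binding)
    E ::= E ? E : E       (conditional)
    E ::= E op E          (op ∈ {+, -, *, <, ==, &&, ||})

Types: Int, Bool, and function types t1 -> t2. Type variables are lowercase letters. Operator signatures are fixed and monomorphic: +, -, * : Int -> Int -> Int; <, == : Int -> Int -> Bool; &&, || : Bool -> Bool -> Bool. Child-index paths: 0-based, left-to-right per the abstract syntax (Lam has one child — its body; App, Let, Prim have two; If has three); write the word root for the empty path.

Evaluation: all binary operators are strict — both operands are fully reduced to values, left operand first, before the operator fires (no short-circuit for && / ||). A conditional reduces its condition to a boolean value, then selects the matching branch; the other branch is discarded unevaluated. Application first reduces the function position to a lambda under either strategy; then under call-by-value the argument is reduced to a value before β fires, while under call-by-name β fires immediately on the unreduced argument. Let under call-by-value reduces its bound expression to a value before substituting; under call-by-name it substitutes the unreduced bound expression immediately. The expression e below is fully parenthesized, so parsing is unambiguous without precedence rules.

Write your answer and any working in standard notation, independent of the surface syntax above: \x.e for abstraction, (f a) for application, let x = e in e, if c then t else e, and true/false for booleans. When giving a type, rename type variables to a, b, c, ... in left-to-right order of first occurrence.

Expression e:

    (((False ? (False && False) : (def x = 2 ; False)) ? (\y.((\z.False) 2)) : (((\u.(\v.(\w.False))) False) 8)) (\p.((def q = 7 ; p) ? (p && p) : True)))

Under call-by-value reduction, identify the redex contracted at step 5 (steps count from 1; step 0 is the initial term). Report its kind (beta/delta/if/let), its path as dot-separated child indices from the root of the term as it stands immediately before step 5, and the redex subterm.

Answer: beta at 0 : ((\v.(\w.false)) 8)

Trace:
step 0: ((if (if false then (false && false) else (let x = 2 in false)) then (\y.((\z.false) 2)) else (((\u.(\v.(\w.false))) false) 8)) (\p.(if (let q = 7 in p) then (p && p) else true)))
step 1: [if@0.0] ((if (let x = 2 in false) then (\y.((\z.false) 2)) else (((\u.(\v.(\w.false))) false) 8)) (\p.(if (let q = 7 in p) then (p && p) else true)))
step 2: [let@0.0] ((if false then (\y.((\z.false) 2)) else (((\u.(\v.(\w.false))) false) 8)) (\p.(if (let q = 7 in p) then (p && p) else true)))
step 3: [if@0] ((((\u.(\v.(\w.false))) false) 8) (\p.(if (let q = 7 in p) then (p && p) else true)))
step 4: [beta@0.0] (((\v.(\w.false)) 8) (\p.(if (let q = 7 in p) then (p && p) else true)))
step 5: [beta@0] ((\w.false) (\p.(if (let q = 7 in p) then (p && p) else true)))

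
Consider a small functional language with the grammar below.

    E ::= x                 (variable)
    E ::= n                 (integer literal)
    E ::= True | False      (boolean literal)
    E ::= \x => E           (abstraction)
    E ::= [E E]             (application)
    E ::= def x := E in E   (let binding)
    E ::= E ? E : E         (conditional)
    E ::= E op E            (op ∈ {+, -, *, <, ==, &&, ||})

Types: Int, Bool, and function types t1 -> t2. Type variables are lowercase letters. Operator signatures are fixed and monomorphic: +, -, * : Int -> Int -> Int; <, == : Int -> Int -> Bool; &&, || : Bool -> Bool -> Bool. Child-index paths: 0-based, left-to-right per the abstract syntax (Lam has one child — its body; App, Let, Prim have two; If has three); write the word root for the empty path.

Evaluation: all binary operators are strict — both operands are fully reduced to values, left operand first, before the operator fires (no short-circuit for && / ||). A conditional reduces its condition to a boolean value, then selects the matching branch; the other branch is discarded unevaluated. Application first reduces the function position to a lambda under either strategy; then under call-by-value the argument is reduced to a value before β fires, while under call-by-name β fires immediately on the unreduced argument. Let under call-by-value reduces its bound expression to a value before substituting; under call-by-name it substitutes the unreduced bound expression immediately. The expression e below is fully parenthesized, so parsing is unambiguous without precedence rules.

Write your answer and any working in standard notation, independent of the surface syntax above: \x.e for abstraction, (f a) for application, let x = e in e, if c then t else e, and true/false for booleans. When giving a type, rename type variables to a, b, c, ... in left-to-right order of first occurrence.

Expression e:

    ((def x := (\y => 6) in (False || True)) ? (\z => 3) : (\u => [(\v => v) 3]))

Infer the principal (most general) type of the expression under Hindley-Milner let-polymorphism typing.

Answer: a -> Int

Derivation:
\y._ : a -> Int
let x : forall. a -> Int
  unify Bool ~ Bool
  unify Bool ~ Bool
  unify Bool ~ Bool
\z._ : b -> Int
v : d
\v._ : d -> d
  unify d -> d ~ Int -> e
  unify d ~ Int
  unify Int ~ e
_ _ : Int
\u._ : c -> Int
  unify b -> Int ~ c -> Int
  unify b ~ c
  unify Int ~ Int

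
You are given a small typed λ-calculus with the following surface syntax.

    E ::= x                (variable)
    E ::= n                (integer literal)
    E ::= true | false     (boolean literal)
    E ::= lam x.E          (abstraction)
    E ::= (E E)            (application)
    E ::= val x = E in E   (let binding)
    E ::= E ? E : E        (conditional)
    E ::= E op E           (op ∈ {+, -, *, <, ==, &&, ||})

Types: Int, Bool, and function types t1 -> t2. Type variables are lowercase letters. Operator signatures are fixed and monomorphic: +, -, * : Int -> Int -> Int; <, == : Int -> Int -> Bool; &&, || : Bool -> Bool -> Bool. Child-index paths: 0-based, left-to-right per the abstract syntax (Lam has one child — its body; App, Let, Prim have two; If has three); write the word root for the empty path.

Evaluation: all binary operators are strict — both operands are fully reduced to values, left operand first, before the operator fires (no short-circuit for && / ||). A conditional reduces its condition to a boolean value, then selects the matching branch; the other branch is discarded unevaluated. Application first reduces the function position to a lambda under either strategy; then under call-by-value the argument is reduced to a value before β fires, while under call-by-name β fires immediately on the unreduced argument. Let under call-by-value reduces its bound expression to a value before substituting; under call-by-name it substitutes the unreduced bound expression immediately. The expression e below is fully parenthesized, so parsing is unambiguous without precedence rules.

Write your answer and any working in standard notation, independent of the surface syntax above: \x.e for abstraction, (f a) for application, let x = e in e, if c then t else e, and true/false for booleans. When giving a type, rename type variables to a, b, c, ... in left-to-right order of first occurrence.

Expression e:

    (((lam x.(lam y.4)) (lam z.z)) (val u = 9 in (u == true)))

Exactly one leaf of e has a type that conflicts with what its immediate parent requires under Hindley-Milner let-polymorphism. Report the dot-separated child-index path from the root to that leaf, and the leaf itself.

Answer: 1.1.1 : true

Derivation:
\y._ : b -> Int
\x._ : a -> b -> Int
z : c
\z._ : c -> c
  unify a -> b -> Int ~ (c -> c) -> d
  unify a ~ c -> c
  unify b -> Int ~ d
_ _ : b -> Int
let u : Int
u : Int
  unify Int ~ Int
  unify Bool ~ Int
  FAIL: mismatch Bool ~ Int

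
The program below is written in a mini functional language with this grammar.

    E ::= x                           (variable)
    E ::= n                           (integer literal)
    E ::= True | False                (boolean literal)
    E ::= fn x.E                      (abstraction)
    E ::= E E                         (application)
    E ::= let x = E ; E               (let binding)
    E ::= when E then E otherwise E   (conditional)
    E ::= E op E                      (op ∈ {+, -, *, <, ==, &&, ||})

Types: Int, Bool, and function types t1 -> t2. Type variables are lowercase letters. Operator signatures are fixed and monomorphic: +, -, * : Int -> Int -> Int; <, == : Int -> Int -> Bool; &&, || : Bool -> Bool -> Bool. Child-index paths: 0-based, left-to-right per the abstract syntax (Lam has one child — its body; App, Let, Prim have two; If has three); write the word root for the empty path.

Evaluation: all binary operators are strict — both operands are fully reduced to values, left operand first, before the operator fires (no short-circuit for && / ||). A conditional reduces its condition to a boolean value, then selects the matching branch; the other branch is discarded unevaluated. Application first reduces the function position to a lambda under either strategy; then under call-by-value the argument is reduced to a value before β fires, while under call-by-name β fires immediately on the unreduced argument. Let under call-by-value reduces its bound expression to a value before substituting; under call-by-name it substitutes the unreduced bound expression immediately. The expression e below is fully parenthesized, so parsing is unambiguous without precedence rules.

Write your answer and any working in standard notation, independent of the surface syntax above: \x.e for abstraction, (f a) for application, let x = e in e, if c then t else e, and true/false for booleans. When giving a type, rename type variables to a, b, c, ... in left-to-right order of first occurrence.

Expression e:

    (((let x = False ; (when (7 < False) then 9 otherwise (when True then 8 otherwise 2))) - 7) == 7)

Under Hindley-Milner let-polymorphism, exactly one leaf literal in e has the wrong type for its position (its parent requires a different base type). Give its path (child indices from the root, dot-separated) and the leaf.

Answer: 0.0.1.0.1 : false

Trace:
let x : Bool
  unify Int ~ Int
  unify Bool ~ Int
  FAIL: mismatch Bool ~ Int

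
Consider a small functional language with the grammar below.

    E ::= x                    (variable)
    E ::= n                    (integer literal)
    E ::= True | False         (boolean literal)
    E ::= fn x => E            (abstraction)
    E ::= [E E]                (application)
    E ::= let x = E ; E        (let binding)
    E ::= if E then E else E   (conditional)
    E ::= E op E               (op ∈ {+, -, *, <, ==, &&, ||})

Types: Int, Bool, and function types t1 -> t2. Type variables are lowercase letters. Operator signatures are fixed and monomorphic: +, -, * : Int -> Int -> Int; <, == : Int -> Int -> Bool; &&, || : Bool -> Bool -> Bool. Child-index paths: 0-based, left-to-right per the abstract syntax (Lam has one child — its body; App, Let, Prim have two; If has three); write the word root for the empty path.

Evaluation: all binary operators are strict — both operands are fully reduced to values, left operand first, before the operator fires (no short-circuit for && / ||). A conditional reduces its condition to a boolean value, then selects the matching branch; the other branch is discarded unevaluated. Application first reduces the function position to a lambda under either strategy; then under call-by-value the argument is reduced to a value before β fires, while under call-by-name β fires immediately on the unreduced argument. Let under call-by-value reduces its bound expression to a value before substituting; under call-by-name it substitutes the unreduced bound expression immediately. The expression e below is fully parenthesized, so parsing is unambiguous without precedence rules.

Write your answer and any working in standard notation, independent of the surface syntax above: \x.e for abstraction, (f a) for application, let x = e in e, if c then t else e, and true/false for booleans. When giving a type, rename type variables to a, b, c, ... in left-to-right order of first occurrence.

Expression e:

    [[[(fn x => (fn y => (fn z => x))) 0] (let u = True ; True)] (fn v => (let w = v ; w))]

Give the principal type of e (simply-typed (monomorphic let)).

Answer: Int

Working:
x : a
\z._ : c -> a
\y._ : b -> c -> a
\x._ : a -> b -> c -> a
  unify a -> b -> c -> a ~ Int -> d
  unify a ~ Int
  unify b -> c -> Int ~ d
_ _ : b -> c -> Int
let u : Bool
  unify b -> c -> Int ~ Bool -> e
  unify b ~ Bool
  unify c -> Int ~ e
_ _ : c -> Int
v : f
let w : f
w : f
\v._ : f -> f
  unify c -> Int ~ (f -> f) -> g
  unify c ~ f -> f
  unify Int ~ g
_ _ : Int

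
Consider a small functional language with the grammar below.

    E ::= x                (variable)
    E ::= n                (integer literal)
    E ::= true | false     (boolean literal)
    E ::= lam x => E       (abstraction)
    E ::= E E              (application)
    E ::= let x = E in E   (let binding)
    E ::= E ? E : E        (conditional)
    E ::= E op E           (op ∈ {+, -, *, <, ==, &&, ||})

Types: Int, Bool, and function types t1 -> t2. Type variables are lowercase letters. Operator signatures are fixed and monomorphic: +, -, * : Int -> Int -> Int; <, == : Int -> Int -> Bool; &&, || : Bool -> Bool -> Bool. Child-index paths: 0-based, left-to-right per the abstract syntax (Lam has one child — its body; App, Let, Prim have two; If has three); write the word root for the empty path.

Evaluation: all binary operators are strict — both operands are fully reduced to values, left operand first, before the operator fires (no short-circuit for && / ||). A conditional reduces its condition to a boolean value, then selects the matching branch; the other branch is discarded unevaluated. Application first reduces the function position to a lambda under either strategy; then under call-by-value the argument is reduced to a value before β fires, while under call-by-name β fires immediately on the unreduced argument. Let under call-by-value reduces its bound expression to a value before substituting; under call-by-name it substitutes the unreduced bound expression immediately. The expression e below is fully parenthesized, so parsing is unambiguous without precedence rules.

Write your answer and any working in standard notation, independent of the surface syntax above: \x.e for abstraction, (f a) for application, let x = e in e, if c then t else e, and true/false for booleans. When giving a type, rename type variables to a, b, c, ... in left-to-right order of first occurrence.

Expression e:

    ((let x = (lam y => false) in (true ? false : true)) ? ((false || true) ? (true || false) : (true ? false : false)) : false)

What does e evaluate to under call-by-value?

Answer: false

Working:
step 0: (if (let x = (\y.false) in (if true then false else true)) then (if (false || true) then (true || false) else (if true then false else false)) else false)
step 1: [let@0] (if (if true then false else true) then (if (false || true) then (true || false) else (if true then false else false)) else false)
step 2: [if@0] (if false then (if (false || true) then (true || false) else (if true then false else false)) else false)
step 3: [if@root] false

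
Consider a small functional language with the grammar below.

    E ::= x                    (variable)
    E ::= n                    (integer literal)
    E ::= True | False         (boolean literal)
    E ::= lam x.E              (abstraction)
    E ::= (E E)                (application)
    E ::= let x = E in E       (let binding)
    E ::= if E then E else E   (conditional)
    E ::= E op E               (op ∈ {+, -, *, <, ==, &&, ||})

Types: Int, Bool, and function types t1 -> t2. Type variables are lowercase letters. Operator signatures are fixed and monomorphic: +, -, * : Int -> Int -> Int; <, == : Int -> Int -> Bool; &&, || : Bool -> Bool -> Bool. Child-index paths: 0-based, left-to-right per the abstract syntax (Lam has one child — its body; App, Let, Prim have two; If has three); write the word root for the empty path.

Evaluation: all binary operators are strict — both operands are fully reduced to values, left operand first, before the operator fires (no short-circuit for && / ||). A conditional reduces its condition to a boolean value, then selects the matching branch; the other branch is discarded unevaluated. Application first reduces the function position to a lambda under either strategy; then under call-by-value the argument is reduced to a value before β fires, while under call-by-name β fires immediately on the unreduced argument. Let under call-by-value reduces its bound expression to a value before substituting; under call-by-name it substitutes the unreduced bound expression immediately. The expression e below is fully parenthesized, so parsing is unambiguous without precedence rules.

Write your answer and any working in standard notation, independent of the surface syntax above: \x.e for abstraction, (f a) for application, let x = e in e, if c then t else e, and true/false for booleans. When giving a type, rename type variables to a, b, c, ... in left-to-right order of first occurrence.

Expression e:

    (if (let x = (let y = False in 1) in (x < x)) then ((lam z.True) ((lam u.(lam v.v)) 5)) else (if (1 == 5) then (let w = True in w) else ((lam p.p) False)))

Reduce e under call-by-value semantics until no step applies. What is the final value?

Answer: false

Trace:
step 0: (if (let x = (let y = false in 1) in (x < x)) then ((\z.true) ((\u.(\v.v)) 5)) else (if (1 == 5) then (let w = true in w) else ((\p.p) false)))
step 1: [let@0.0] (if (let x = 1 in (x < x)) then ((\z.true) ((\u.(\v.v)) 5)) else (if (1 == 5) then (let w = true in w) else ((\p.p) false)))
step 2: [let@0] (if (1 < 1) then ((\z.true) ((\u.(\v.v)) 5)) else (if (1 == 5) then (let w = true in w) else ((\p.p) false)))
step 3: [delta@0] (if false then ((\z.true) ((\u.(\v.v)) 5)) else (if (1 == 5) then (let w = true in w) else ((\p.p) false)))
step 4: [if@root] (if (1 == 5) then (let w = true in w) else ((\p.p) false))
step 5: [delta@0] (if false then (let w = true in w) else ((\p.p) false))
step 6: [if@root] ((\p.p) false)
step 7: [beta@root] false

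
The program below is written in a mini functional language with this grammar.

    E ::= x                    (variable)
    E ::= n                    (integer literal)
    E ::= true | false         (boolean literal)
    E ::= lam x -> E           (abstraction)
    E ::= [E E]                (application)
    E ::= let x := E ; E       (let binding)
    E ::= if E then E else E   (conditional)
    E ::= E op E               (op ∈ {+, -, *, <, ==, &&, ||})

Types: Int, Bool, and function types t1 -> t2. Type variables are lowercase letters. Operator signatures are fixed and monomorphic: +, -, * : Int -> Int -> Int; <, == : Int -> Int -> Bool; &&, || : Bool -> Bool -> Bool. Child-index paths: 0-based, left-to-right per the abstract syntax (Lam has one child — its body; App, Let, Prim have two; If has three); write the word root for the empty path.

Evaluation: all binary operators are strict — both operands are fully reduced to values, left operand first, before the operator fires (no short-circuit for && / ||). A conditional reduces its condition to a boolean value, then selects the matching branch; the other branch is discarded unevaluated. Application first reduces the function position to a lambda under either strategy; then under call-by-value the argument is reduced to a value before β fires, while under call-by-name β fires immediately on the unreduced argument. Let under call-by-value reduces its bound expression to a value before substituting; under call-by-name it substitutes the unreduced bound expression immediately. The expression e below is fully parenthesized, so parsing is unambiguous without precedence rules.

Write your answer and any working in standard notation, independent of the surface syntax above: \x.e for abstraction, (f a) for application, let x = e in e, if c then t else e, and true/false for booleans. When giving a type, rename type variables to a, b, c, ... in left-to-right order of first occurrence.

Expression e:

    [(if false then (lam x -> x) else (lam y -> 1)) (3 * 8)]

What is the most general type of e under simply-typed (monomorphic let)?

Derivation:
  unify Bool ~ Bool
x : a
\x._ : a -> a
\y._ : b -> Int
  unify a -> a ~ b -> Int
  unify a ~ b
  unify b ~ Int
  unify Int ~ Int
  unify Int ~ Int
  unify Int -> Int ~ Int -> c
  unify Int ~ Int
  unify Int ~ c
_ _ : Int

Answer: Int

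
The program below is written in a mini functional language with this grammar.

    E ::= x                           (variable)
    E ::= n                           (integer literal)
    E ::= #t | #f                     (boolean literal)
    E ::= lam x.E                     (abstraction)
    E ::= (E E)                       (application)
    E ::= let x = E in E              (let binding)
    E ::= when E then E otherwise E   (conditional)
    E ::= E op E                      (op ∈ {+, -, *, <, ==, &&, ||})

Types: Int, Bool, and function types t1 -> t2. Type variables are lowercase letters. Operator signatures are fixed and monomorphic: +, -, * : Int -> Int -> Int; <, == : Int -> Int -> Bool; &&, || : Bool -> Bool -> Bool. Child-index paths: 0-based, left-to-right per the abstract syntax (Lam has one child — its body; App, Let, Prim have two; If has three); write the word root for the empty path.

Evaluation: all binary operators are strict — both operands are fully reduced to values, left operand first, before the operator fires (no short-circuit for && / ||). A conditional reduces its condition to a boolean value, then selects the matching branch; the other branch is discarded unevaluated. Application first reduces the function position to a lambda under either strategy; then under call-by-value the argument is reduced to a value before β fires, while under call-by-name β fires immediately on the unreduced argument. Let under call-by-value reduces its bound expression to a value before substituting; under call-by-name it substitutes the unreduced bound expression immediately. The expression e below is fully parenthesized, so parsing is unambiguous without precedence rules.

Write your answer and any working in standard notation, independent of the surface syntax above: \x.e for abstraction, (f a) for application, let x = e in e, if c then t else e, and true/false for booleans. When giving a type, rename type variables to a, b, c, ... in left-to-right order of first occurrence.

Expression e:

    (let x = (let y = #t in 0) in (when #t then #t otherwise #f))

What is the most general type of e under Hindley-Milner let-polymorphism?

Working:
let y : Bool
let x : Int
  unify Bool ~ Bool
  unify Bool ~ Bool

Answer: Bool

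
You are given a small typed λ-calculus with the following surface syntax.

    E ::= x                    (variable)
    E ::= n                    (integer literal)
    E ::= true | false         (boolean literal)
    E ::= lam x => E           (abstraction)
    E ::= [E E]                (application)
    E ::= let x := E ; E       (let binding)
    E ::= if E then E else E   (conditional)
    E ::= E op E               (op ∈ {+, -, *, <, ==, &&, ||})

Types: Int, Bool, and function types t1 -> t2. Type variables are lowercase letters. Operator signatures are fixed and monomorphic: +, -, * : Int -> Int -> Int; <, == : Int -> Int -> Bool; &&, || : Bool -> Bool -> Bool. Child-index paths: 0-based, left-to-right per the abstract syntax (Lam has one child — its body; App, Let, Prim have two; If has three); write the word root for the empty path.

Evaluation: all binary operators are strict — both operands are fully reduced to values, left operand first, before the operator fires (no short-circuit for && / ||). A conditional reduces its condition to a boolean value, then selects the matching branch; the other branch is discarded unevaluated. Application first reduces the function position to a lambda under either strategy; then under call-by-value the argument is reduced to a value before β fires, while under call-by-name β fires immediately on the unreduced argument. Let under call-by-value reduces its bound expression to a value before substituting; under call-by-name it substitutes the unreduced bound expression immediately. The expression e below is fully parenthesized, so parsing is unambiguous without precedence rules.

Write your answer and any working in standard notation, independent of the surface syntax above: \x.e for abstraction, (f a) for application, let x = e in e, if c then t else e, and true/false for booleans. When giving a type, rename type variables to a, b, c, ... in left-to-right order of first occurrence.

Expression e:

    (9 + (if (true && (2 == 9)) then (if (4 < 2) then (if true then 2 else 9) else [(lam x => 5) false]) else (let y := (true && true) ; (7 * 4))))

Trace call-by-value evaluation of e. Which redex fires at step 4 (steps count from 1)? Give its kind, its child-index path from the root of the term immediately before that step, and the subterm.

Working:
step 0: (9 + (if (true && (2 == 9)) then (if (4 < 2) then (if true then 2 else 9) else ((\x.5) false)) else (let y = (true && true) in (7 * 4))))
step 1: [delta@1.0.1] (9 + (if (true && false) then (if (4 < 2) then (if true then 2 else 9) else ((\x.5) false)) else (let y = (true && true) in (7 * 4))))
step 2: [delta@1.0] (9 + (if false then (if (4 < 2) then (if true then 2 else 9) else ((\x.5) false)) else (let y = (true && true) in (7 * 4))))
step 3: [if@1] (9 + (let y = (true && true) in (7 * 4)))
step 4: [delta@1.0] (9 + (let y = true in (7 * 4)))

Answer: delta at 1.0 : (true && true)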